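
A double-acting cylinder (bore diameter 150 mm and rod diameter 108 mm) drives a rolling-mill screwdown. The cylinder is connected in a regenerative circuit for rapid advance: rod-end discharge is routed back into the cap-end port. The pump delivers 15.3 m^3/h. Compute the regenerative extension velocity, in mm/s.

In regeneration the rod-end outflow joins the pump flow into the cap end, so the net volume the pump must supply per unit advance equals the rod cross-section area.
Rod cross-section A_rod = π/4 × (108 mm)² = 9161 mm^2
v = Q_pump / A_rod

v ≈ 464 mm/s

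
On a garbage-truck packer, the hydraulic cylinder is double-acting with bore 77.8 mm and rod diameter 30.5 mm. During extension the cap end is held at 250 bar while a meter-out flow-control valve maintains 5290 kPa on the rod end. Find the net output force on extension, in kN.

Cap-side area A_cap = π/4 × (77.8 mm)² = 4754 mm^2
Rod-side annular area A_ann = π/4 × (77.8² − 30.5²) = 4023 mm^2
Net thrust = P_cap·A_cap − P_rod·A_ann = 118.8 kN − 21.28 kN

F ≈ 97.6 kN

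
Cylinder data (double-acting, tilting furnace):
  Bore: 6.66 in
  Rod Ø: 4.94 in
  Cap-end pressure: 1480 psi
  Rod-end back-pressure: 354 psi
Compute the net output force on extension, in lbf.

F ≈ 46000 lbf

Cap-side area A_cap = π/4 × (6.66 in)² = 34.84 in^2
Rod-side annular area A_ann = π/4 × (6.66² − 4.94²) = 15.67 in^2
Net thrust = P_cap·A_cap − P_rod·A_ann = 51560 lbf − 5547 lbf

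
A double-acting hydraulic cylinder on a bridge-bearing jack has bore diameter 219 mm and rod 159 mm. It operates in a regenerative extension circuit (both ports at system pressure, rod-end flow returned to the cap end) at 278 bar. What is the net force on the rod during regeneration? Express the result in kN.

F ≈ 552 kN

With equal pressure on both faces, forces on the annular region cancel; the net push is pressure × rod cross-section.
Rod cross-section A_rod = π/4 × (159 mm)² = 19860 mm^2
F = P × A_rod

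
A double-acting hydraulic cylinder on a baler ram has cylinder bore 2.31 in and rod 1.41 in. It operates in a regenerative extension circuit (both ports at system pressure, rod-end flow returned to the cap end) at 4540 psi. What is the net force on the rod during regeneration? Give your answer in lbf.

With equal pressure on both faces, forces on the annular region cancel; the net push is pressure × rod cross-section.
Rod cross-section A_rod = π/4 × (1.41 in)² = 1.561 in^2
F = P × A_rod

F ≈ 7090 lbf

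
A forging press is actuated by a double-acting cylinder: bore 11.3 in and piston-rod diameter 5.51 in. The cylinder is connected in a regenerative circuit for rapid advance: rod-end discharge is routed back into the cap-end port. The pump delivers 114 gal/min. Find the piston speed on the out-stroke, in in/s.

In regeneration the rod-end outflow joins the pump flow into the cap end, so the net volume the pump must supply per unit advance equals the rod cross-section area.
Rod cross-section A_rod = π/4 × (5.51 in)² = 23.84 in^2
v = Q_pump / A_rod

v ≈ 18.4 in/s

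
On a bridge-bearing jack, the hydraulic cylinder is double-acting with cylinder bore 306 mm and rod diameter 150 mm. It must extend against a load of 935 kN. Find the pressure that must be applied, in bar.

Cap-side area A_cap = π/4 × (306 mm)² = 73540 mm^2
P = F / A = 935 kN / A

P ≈ 127 bar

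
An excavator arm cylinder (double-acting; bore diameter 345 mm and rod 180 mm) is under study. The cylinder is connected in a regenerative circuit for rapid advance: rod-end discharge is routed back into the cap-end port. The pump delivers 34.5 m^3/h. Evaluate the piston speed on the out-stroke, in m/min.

v ≈ 22.6 m/min

In regeneration the rod-end outflow joins the pump flow into the cap end, so the net volume the pump must supply per unit advance equals the rod cross-section area.
Rod cross-section A_rod = π/4 × (180 mm)² = 25450 mm^2
v = Q_pump / A_rod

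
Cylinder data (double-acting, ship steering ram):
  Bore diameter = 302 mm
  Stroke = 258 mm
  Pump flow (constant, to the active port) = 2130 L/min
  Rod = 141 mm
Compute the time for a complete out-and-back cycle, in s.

Cap-side area A_cap = π/4 × (302 mm)² = 71630 mm^2
Rod-side annular area A_ann = π/4 × (302² − 141²) = 56020 mm^2
t_ext = A_cap·L/Q = 0.5206 s
t_ret = A_ann·L/Q = 0.4071 s
t_cycle = t_ext + t_ret

t ≈ 0.928 s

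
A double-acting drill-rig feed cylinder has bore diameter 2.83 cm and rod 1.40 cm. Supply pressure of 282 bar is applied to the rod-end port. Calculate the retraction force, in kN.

Rod-side annular area A_ann = π/4 × (2.83² − 1.40²) = 4.751 cm^2
On retraction the pressure acts on the annular area (bore minus rod).
F = P × A_ann

F ≈ 13.4 kN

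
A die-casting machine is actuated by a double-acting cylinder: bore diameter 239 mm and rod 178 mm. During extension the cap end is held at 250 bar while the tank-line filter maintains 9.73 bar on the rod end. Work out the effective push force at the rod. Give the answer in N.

Cap-side area A_cap = π/4 × (239 mm)² = 44860 mm^2
Rod-side annular area A_ann = π/4 × (239² − 178²) = 19980 mm^2
Net thrust = P_cap·A_cap − P_rod·A_ann = 1.122e6 N − 19440 N

F ≈ 1.10e6 N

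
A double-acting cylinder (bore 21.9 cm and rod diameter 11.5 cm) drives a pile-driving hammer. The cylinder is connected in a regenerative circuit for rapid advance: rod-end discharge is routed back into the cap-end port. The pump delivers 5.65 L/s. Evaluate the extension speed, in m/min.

v ≈ 32.6 m/min

In regeneration the rod-end outflow joins the pump flow into the cap end, so the net volume the pump must supply per unit advance equals the rod cross-section area.
Rod cross-section A_rod = π/4 × (11.5 cm)² = 103.9 cm^2
v = Q_pump / A_rod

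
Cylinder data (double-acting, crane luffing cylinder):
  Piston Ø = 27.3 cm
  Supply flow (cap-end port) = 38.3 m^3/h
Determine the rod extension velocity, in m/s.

Cap-side area A_cap = π/4 × (27.3 cm)² = 585.3 cm^2
v = Q / A

v ≈ 0.182 m/s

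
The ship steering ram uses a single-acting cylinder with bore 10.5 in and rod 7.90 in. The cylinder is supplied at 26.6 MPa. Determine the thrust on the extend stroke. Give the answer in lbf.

F ≈ 3.34e5 lbf

Cap-side area A_cap = π/4 × (10.5 in)² = 86.59 in^2
F = P × A_cap = 26.6 MPa × A_cap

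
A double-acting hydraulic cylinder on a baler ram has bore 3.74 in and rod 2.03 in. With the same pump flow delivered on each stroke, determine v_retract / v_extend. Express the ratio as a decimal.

v_ret/v_ext ≈ 1.42

Cap-side area A_cap = π/4 × (3.74 in)² = 10.99 in^2
Rod-side annular area A_ann = π/4 × (3.74² − 2.03²) = 7.749 in^2
For equal Q, v ∝ 1/A, so v_ret/v_ext = A_cap/A_ann.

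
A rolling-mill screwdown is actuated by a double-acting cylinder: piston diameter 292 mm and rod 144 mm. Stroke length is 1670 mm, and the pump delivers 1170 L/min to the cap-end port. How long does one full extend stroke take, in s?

t ≈ 5.74 s

Cap-side area A_cap = π/4 × (292 mm)² = 66970 mm^2
Swept volume V = A × L; t = V / Q = A·L / Q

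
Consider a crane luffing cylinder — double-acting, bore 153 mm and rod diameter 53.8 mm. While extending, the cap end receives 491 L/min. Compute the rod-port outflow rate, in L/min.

Q_out ≈ 430 L/min

Cap-side area A_cap = π/4 × (153 mm)² = 18390 mm^2
Rod-side annular area A_ann = π/4 × (153² − 53.8²) = 16110 mm^2
Piston speed v = Q_in/A_cap; rod-end outflow Q_out = v × A_ann = Q_in × A_ann/A_cap.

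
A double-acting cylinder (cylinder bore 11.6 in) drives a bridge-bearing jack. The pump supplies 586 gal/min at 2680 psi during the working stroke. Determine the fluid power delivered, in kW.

W ≈ 683 kW

Hydraulic power = P × Q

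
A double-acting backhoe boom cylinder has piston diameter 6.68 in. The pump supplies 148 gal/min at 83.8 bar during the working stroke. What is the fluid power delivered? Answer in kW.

W ≈ 78.2 kW

Hydraulic power = P × Q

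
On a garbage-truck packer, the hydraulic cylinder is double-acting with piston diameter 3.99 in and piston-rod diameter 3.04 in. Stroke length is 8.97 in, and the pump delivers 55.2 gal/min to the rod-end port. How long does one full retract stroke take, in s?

Rod-side annular area A_ann = π/4 × (3.99² − 3.04²) = 5.245 in^2
Swept volume V = A × L; t = V / Q = A·L / Q

t ≈ 0.221 s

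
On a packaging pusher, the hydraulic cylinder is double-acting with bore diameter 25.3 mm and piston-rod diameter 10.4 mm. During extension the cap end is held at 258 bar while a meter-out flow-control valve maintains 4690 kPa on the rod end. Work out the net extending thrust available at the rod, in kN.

F ≈ 11.0 kN

Cap-side area A_cap = π/4 × (25.3 mm)² = 502.7 mm^2
Rod-side annular area A_ann = π/4 × (25.3² − 10.4²) = 417.8 mm^2
Net thrust = P_cap·A_cap − P_rod·A_ann = 12.97 kN − 1.959 kN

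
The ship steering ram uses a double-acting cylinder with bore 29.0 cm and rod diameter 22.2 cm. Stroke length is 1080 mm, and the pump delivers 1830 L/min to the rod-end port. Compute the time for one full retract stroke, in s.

t ≈ 0.968 s

Rod-side annular area A_ann = π/4 × (29.0² − 22.2²) = 273.4 cm^2
Swept volume V = A × L; t = V / Q = A·L / Q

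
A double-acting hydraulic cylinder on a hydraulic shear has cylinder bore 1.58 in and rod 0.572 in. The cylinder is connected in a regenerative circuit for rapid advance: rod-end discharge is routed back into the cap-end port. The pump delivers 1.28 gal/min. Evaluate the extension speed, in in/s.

In regeneration the rod-end outflow joins the pump flow into the cap end, so the net volume the pump must supply per unit advance equals the rod cross-section area.
Rod cross-section A_rod = π/4 × (0.572 in)² = 0.2570 in^2
v = Q_pump / A_rod

v ≈ 19.2 in/s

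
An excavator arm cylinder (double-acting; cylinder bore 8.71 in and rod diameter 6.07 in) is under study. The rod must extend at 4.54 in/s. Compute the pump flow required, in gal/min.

Cap-side area A_cap = π/4 × (8.71 in)² = 59.58 in^2
Q = A × v

Q ≈ 70.3 gal/min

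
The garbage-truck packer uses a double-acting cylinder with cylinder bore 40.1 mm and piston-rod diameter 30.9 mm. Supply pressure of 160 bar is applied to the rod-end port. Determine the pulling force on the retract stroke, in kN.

F ≈ 8.21 kN

Rod-side annular area A_ann = π/4 × (40.1² − 30.9²) = 513.0 mm^2
On retraction the pressure acts on the annular area (bore minus rod).
F = P × A_ann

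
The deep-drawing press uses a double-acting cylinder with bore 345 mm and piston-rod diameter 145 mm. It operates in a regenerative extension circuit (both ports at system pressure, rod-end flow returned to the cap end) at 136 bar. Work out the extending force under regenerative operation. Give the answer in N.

With equal pressure on both faces, forces on the annular region cancel; the net push is pressure × rod cross-section.
Rod cross-section A_rod = π/4 × (145 mm)² = 16510 mm^2
F = P × A_rod

F ≈ 2.25e5 N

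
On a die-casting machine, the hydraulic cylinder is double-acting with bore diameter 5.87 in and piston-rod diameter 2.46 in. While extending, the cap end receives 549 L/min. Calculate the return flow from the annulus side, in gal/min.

Q_out ≈ 120 gal/min

Cap-side area A_cap = π/4 × (5.87 in)² = 27.06 in^2
Rod-side annular area A_ann = π/4 × (5.87² − 2.46²) = 22.31 in^2
Piston speed v = Q_in/A_cap; rod-end outflow Q_out = v × A_ann = Q_in × A_ann/A_cap.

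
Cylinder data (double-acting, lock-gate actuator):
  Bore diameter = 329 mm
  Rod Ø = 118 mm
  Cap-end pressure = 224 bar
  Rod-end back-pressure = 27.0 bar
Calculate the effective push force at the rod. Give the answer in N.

F ≈ 1.70e6 N

Cap-side area A_cap = π/4 × (329 mm)² = 85010 mm^2
Rod-side annular area A_ann = π/4 × (329² − 118²) = 74080 mm^2
Net thrust = P_cap·A_cap − P_rod·A_ann = 1.904e6 N − 2.000e5 N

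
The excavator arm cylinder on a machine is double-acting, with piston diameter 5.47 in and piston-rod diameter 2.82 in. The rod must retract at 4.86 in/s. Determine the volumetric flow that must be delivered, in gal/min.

Q ≈ 21.8 gal/min

Rod-side annular area A_ann = π/4 × (5.47² − 2.82²) = 17.25 in^2
Q = A × v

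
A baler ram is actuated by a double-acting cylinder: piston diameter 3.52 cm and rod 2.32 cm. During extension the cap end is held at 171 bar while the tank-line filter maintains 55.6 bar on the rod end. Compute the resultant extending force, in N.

Cap-side area A_cap = π/4 × (3.52 cm)² = 9.731 cm^2
Rod-side annular area A_ann = π/4 × (3.52² − 2.32²) = 5.504 cm^2
Net thrust = P_cap·A_cap − P_rod·A_ann = 16640 N − 3060 N

F ≈ 13600 N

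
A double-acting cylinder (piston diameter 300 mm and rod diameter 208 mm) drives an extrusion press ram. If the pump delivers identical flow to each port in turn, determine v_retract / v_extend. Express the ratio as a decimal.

v_ret/v_ext ≈ 1.93

Cap-side area A_cap = π/4 × (300 mm)² = 70690 mm^2
Rod-side annular area A_ann = π/4 × (300² − 208²) = 36710 mm^2
For equal Q, v ∝ 1/A, so v_ret/v_ext = A_cap/A_ann.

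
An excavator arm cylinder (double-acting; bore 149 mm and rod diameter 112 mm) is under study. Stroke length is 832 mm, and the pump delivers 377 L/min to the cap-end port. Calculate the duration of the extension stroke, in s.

t ≈ 2.31 s

Cap-side area A_cap = π/4 × (149 mm)² = 17440 mm^2
Swept volume V = A × L; t = V / Q = A·L / Q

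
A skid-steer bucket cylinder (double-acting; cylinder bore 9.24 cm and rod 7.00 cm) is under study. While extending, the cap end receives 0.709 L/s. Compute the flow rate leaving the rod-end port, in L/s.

Q_out ≈ 0.302 L/s

Cap-side area A_cap = π/4 × (9.24 cm)² = 67.06 cm^2
Rod-side annular area A_ann = π/4 × (9.24² − 7.00²) = 28.57 cm^2
Piston speed v = Q_in/A_cap; rod-end outflow Q_out = v × A_ann = Q_in × A_ann/A_cap.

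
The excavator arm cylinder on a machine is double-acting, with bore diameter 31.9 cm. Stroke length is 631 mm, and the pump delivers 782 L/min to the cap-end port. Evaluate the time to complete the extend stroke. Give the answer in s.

t ≈ 3.87 s

Cap-side area A_cap = π/4 × (31.9 cm)² = 799.2 cm^2
Swept volume V = A × L; t = V / Q = A·L / Q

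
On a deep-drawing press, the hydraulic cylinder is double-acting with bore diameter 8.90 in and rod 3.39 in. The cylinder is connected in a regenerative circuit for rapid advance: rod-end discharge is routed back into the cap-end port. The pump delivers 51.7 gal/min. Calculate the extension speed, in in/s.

v ≈ 22.1 in/s

In regeneration the rod-end outflow joins the pump flow into the cap end, so the net volume the pump must supply per unit advance equals the rod cross-section area.
Rod cross-section A_rod = π/4 × (3.39 in)² = 9.026 in^2
v = Q_pump / A_rod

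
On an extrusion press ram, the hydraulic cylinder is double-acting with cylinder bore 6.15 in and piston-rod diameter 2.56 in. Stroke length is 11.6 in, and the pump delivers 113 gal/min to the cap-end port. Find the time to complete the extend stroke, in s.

t ≈ 0.792 s

Cap-side area A_cap = π/4 × (6.15 in)² = 29.71 in^2
Swept volume V = A × L; t = V / Q = A·L / Q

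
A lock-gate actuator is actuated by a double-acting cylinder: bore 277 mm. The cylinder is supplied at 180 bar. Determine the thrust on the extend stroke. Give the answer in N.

F ≈ 1.08e6 N

Cap-side area A_cap = π/4 × (277 mm)² = 60260 mm^2
F = P × A_cap = 180 bar × A_cap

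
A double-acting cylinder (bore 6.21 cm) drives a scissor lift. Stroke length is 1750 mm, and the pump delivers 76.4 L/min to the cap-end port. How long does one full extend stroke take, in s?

Cap-side area A_cap = π/4 × (6.21 cm)² = 30.29 cm^2
Swept volume V = A × L; t = V / Q = A·L / Q

t ≈ 4.16 s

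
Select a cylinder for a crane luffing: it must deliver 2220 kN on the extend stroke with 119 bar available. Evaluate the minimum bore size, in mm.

Extension force acts on the full piston face: F = P × (π/4)D².
D = √(4F / (πP)) = √(4 × 2220 kN / (π × 119 bar))

D ≈ 487 mm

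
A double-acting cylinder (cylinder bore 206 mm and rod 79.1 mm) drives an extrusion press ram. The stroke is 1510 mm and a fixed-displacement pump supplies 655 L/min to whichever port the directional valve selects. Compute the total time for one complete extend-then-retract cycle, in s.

Cap-side area A_cap = π/4 × (206 mm)² = 33330 mm^2
Rod-side annular area A_ann = π/4 × (206² − 79.1²) = 28420 mm^2
t_ext = A_cap·L/Q = 4.610 s
t_ret = A_ann·L/Q = 3.930 s
t_cycle = t_ext + t_ret

t ≈ 8.54 s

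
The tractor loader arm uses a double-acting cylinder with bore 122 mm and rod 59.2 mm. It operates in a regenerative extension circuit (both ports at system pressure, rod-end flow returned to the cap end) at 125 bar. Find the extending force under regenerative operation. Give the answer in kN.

F ≈ 34.4 kN

With equal pressure on both faces, forces on the annular region cancel; the net push is pressure × rod cross-section.
Rod cross-section A_rod = π/4 × (59.2 mm)² = 2753 mm^2
F = P × A_rod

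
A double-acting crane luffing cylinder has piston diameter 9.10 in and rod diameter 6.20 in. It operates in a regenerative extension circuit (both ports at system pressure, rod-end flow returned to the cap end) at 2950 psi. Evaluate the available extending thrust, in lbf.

With equal pressure on both faces, forces on the annular region cancel; the net push is pressure × rod cross-section.
Rod cross-section A_rod = π/4 × (6.20 in)² = 30.19 in^2
F = P × A_rod

F ≈ 89100 lbf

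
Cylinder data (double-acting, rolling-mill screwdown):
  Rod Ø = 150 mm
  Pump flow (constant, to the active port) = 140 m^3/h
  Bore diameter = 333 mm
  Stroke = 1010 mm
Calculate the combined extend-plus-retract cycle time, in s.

Cap-side area A_cap = π/4 × (333 mm)² = 87090 mm^2
Rod-side annular area A_ann = π/4 × (333² − 150²) = 69420 mm^2
t_ext = A_cap·L/Q = 2.262 s
t_ret = A_ann·L/Q = 1.803 s
t_cycle = t_ext + t_ret

t ≈ 4.06 s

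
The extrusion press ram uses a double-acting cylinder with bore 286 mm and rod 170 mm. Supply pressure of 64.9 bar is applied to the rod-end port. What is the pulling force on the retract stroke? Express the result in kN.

F ≈ 270 kN

Rod-side annular area A_ann = π/4 × (286² − 170²) = 41540 mm^2
On retraction the pressure acts on the annular area (bore minus rod).
F = P × A_ann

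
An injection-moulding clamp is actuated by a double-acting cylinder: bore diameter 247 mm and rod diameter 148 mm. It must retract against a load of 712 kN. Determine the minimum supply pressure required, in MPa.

P ≈ 23.2 MPa

Rod-side annular area A_ann = π/4 × (247² − 148²) = 30710 mm^2
Retraction: pressure acts on the annular area.
P = F / A = 712 kN / A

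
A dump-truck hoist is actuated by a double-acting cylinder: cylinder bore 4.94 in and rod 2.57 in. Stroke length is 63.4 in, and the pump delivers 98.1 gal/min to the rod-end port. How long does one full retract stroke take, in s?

Rod-side annular area A_ann = π/4 × (4.94² − 2.57²) = 13.98 in^2
Swept volume V = A × L; t = V / Q = A·L / Q

t ≈ 2.35 s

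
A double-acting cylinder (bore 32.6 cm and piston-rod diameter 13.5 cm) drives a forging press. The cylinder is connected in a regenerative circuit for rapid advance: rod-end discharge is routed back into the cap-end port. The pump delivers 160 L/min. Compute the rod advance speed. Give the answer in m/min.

In regeneration the rod-end outflow joins the pump flow into the cap end, so the net volume the pump must supply per unit advance equals the rod cross-section area.
Rod cross-section A_rod = π/4 × (13.5 cm)² = 143.1 cm^2
v = Q_pump / A_rod

v ≈ 11.2 m/min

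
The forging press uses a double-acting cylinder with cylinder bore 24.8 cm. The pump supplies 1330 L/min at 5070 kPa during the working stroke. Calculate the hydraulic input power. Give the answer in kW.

Hydraulic power = P × Q

W ≈ 112 kW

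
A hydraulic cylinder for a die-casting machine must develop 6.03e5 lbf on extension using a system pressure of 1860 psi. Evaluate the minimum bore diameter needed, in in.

D ≈ 20.3 in

Extension force acts on the full piston face: F = P × (π/4)D².
D = √(4F / (πP)) = √(4 × 6.03e5 lbf / (π × 1860 psi))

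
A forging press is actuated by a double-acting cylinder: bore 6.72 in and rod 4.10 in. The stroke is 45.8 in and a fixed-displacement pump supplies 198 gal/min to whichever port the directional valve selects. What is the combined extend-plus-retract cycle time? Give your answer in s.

t ≈ 3.47 s

Cap-side area A_cap = π/4 × (6.72 in)² = 35.47 in^2
Rod-side annular area A_ann = π/4 × (6.72² − 4.10²) = 22.26 in^2
t_ext = A_cap·L/Q = 2.131 s
t_ret = A_ann·L/Q = 1.338 s
t_cycle = t_ext + t_ret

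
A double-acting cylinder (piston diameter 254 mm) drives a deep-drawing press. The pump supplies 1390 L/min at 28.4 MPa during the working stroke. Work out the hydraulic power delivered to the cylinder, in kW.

Hydraulic power = P × Q

W ≈ 658 kW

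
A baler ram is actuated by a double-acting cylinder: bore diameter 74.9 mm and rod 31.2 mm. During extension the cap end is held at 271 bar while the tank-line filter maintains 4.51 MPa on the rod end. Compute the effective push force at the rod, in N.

F ≈ 1.03e5 N

Cap-side area A_cap = π/4 × (74.9 mm)² = 4406 mm^2
Rod-side annular area A_ann = π/4 × (74.9² − 31.2²) = 3642 mm^2
Net thrust = P_cap·A_cap − P_rod·A_ann = 1.194e5 N − 16420 N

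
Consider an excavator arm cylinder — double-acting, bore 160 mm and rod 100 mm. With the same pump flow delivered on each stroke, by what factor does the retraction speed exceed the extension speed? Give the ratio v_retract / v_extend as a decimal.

Cap-side area A_cap = π/4 × (160 mm)² = 20110 mm^2
Rod-side annular area A_ann = π/4 × (160² − 100²) = 12250 mm^2
For equal Q, v ∝ 1/A, so v_ret/v_ext = A_cap/A_ann.

v_ret/v_ext ≈ 1.64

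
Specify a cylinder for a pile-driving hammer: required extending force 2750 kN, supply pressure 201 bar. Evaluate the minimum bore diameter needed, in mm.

D ≈ 417 mm

Extension force acts on the full piston face: F = P × (π/4)D².
D = √(4F / (πP)) = √(4 × 2750 kN / (π × 201 bar))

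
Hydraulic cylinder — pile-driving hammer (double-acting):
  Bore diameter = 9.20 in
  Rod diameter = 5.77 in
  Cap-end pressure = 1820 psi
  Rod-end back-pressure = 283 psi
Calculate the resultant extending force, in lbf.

F ≈ 1.10e5 lbf

Cap-side area A_cap = π/4 × (9.20 in)² = 66.48 in^2
Rod-side annular area A_ann = π/4 × (9.20² − 5.77²) = 40.33 in^2
Net thrust = P_cap·A_cap − P_rod·A_ann = 1.210e5 lbf − 11410 lbf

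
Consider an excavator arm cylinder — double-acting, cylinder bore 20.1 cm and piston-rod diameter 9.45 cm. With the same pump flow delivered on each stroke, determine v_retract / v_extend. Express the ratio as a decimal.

Cap-side area A_cap = π/4 × (20.1 cm)² = 317.3 cm^2
Rod-side annular area A_ann = π/4 × (20.1² − 9.45²) = 247.2 cm^2
For equal Q, v ∝ 1/A, so v_ret/v_ext = A_cap/A_ann.

v_ret/v_ext ≈ 1.28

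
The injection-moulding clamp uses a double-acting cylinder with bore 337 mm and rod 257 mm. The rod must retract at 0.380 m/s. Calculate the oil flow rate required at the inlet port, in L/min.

Q ≈ 851 L/min

Rod-side annular area A_ann = π/4 × (337² − 257²) = 37320 mm^2
Q = A × v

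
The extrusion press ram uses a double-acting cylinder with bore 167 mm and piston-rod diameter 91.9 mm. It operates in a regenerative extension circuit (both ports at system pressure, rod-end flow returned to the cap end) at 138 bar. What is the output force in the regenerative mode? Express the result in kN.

With equal pressure on both faces, forces on the annular region cancel; the net push is pressure × rod cross-section.
Rod cross-section A_rod = π/4 × (91.9 mm)² = 6633 mm^2
F = P × A_rod

F ≈ 91.5 kN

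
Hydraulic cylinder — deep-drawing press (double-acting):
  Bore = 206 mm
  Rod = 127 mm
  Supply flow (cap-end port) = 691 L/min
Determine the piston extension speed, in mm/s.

Cap-side area A_cap = π/4 × (206 mm)² = 33330 mm^2
v = Q / A

v ≈ 346 mm/s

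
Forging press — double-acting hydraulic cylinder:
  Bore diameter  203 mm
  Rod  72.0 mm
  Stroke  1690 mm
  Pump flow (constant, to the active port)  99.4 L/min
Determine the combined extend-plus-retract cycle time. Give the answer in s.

t ≈ 61.9 s

Cap-side area A_cap = π/4 × (203 mm)² = 32370 mm^2
Rod-side annular area A_ann = π/4 × (203² − 72.0²) = 28290 mm^2
t_ext = A_cap·L/Q = 33.02 s
t_ret = A_ann·L/Q = 28.86 s
t_cycle = t_ext + t_ret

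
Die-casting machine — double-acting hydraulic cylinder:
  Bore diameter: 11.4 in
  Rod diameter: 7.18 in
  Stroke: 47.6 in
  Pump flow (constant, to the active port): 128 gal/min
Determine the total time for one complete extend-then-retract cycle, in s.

Cap-side area A_cap = π/4 × (11.4 in)² = 102.1 in^2
Rod-side annular area A_ann = π/4 × (11.4² − 7.18²) = 61.58 in^2
t_ext = A_cap·L/Q = 9.859 s
t_ret = A_ann·L/Q = 5.948 s
t_cycle = t_ext + t_ret

t ≈ 15.8 s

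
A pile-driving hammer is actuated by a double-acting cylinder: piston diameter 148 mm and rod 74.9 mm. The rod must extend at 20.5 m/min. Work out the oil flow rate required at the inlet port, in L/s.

Cap-side area A_cap = π/4 × (148 mm)² = 17200 mm^2
Q = A × v

Q ≈ 5.88 L/s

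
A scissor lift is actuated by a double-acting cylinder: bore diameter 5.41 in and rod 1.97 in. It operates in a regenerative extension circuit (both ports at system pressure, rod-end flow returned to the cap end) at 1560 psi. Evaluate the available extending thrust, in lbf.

F ≈ 4750 lbf

With equal pressure on both faces, forces on the annular region cancel; the net push is pressure × rod cross-section.
Rod cross-section A_rod = π/4 × (1.97 in)² = 3.048 in^2
F = P × A_rod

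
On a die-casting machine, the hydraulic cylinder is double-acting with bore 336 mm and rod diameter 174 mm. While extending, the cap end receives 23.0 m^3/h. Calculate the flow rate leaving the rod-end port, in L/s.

Cap-side area A_cap = π/4 × (336 mm)² = 88670 mm^2
Rod-side annular area A_ann = π/4 × (336² − 174²) = 64890 mm^2
Piston speed v = Q_in/A_cap; rod-end outflow Q_out = v × A_ann = Q_in × A_ann/A_cap.

Q_out ≈ 4.68 L/s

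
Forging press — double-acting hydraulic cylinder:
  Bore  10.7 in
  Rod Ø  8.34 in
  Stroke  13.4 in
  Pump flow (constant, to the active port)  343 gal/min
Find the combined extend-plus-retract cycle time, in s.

t ≈ 1.27 s

Cap-side area A_cap = π/4 × (10.7 in)² = 89.92 in^2
Rod-side annular area A_ann = π/4 × (10.7² − 8.34²) = 35.29 in^2
t_ext = A_cap·L/Q = 0.9124 s
t_ret = A_ann·L/Q = 0.3581 s
t_cycle = t_ext + t_ret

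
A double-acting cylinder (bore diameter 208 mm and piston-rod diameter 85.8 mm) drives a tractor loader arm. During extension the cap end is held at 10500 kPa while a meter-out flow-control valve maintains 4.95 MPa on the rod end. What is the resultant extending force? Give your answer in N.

Cap-side area A_cap = π/4 × (208 mm)² = 33980 mm^2
Rod-side annular area A_ann = π/4 × (208² − 85.8²) = 28200 mm^2
Net thrust = P_cap·A_cap − P_rod·A_ann = 3.568e5 N − 1.396e5 N

F ≈ 2.17e5 N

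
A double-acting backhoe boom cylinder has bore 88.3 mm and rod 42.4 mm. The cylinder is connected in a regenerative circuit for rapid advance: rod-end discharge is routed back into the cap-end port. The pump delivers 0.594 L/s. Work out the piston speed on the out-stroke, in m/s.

In regeneration the rod-end outflow joins the pump flow into the cap end, so the net volume the pump must supply per unit advance equals the rod cross-section area.
Rod cross-section A_rod = π/4 × (42.4 mm)² = 1412 mm^2
v = Q_pump / A_rod

v ≈ 0.421 m/s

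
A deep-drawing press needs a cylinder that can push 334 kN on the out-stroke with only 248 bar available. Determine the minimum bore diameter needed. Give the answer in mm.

D ≈ 131 mm

Extension force acts on the full piston face: F = P × (π/4)D².
D = √(4F / (πP)) = √(4 × 334 kN / (π × 248 bar))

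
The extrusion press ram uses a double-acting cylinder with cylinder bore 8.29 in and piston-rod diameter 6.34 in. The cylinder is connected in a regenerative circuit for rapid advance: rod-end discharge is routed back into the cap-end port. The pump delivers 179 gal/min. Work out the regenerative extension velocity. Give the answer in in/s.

v ≈ 21.8 in/s

In regeneration the rod-end outflow joins the pump flow into the cap end, so the net volume the pump must supply per unit advance equals the rod cross-section area.
Rod cross-section A_rod = π/4 × (6.34 in)² = 31.57 in^2
v = Q_pump / A_rod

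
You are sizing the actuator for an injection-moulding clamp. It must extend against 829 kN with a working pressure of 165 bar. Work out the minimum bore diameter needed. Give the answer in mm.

D ≈ 253 mm

Extension force acts on the full piston face: F = P × (π/4)D².
D = √(4F / (πP)) = √(4 × 829 kN / (π × 165 bar))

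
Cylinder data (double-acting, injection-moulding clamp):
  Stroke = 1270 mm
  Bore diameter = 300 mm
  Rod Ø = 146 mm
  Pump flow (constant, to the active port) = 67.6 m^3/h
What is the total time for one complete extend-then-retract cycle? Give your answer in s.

t ≈ 8.43 s

Cap-side area A_cap = π/4 × (300 mm)² = 70690 mm^2
Rod-side annular area A_ann = π/4 × (300² − 146²) = 53940 mm^2
t_ext = A_cap·L/Q = 4.781 s
t_ret = A_ann·L/Q = 3.648 s
t_cycle = t_ext + t_ret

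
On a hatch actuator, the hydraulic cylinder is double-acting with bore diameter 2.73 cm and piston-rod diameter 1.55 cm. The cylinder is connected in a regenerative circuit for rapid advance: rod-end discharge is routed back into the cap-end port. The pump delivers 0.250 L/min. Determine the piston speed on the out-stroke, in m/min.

In regeneration the rod-end outflow joins the pump flow into the cap end, so the net volume the pump must supply per unit advance equals the rod cross-section area.
Rod cross-section A_rod = π/4 × (1.55 cm)² = 1.887 cm^2
v = Q_pump / A_rod

v ≈ 1.32 m/min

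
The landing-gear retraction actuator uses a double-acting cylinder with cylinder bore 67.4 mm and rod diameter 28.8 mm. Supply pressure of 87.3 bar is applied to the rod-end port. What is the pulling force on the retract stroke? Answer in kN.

Rod-side annular area A_ann = π/4 × (67.4² − 28.8²) = 2916 mm^2
On retraction the pressure acts on the annular area (bore minus rod).
F = P × A_ann

F ≈ 25.5 kN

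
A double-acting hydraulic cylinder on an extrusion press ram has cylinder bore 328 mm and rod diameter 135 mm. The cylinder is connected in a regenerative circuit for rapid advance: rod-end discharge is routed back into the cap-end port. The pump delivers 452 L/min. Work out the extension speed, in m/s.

In regeneration the rod-end outflow joins the pump flow into the cap end, so the net volume the pump must supply per unit advance equals the rod cross-section area.
Rod cross-section A_rod = π/4 × (135 mm)² = 14310 mm^2
v = Q_pump / A_rod

v ≈ 0.526 m/s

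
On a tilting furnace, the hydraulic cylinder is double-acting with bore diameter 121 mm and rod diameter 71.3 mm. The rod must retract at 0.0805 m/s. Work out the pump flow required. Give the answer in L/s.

Rod-side annular area A_ann = π/4 × (121² − 71.3²) = 7506 mm^2
Q = A × v

Q ≈ 0.604 L/s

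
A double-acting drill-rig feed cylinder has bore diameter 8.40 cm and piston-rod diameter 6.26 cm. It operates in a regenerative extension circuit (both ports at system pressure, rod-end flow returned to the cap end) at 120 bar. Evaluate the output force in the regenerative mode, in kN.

F ≈ 36.9 kN

With equal pressure on both faces, forces on the annular region cancel; the net push is pressure × rod cross-section.
Rod cross-section A_rod = π/4 × (6.26 cm)² = 30.78 cm^2
F = P × A_rod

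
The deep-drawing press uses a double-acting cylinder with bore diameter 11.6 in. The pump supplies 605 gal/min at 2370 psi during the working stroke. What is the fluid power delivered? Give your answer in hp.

W ≈ 836 hp

Hydraulic power = P × Q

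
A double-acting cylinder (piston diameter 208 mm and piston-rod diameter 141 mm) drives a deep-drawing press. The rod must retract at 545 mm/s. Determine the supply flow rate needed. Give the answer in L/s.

Rod-side annular area A_ann = π/4 × (208² − 141²) = 18360 mm^2
Q = A × v

Q ≈ 10.0 L/s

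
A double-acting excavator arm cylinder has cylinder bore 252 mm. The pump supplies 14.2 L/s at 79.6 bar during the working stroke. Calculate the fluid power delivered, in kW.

W ≈ 113 kW

Hydraulic power = P × Q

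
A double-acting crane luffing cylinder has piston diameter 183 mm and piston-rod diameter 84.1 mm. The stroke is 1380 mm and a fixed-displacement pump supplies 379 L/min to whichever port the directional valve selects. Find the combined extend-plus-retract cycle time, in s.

t ≈ 10.3 s

Cap-side area A_cap = π/4 × (183 mm)² = 26300 mm^2
Rod-side annular area A_ann = π/4 × (183² − 84.1²) = 20750 mm^2
t_ext = A_cap·L/Q = 5.746 s
t_ret = A_ann·L/Q = 4.533 s
t_cycle = t_ext + t_ret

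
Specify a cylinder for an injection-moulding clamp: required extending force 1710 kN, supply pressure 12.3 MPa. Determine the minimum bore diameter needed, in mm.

D ≈ 421 mm

Extension force acts on the full piston face: F = P × (π/4)D².
D = √(4F / (πP)) = √(4 × 1710 kN / (π × 12.3 MPa))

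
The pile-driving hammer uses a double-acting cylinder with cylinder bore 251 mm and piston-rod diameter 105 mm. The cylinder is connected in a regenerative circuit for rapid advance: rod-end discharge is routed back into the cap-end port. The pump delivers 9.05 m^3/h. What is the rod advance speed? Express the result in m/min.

In regeneration the rod-end outflow joins the pump flow into the cap end, so the net volume the pump must supply per unit advance equals the rod cross-section area.
Rod cross-section A_rod = π/4 × (105 mm)² = 8659 mm^2
v = Q_pump / A_rod

v ≈ 17.4 m/min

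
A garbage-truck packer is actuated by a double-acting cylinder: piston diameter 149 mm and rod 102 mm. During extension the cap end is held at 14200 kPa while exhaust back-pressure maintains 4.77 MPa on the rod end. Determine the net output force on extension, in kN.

F ≈ 203 kN

Cap-side area A_cap = π/4 × (149 mm)² = 17440 mm^2
Rod-side annular area A_ann = π/4 × (149² − 102²) = 9265 mm^2
Net thrust = P_cap·A_cap − P_rod·A_ann = 247.6 kN − 44.20 kN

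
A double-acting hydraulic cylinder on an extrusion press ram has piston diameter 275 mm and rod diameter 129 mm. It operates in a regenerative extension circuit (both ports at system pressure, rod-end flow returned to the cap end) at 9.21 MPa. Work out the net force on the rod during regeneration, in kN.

F ≈ 120 kN

With equal pressure on both faces, forces on the annular region cancel; the net push is pressure × rod cross-section.
Rod cross-section A_rod = π/4 × (129 mm)² = 13070 mm^2
F = P × A_rod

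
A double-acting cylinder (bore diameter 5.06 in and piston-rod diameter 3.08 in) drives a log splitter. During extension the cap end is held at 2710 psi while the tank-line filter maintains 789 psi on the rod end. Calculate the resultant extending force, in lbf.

Cap-side area A_cap = π/4 × (5.06 in)² = 20.11 in^2
Rod-side annular area A_ann = π/4 × (5.06² − 3.08²) = 12.66 in^2
Net thrust = P_cap·A_cap − P_rod·A_ann = 54500 lbf − 9987 lbf

F ≈ 44500 lbf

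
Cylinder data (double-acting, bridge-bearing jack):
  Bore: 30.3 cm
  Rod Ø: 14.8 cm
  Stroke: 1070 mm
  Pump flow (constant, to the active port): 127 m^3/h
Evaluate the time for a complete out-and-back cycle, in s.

Cap-side area A_cap = π/4 × (30.3 cm)² = 721.1 cm^2
Rod-side annular area A_ann = π/4 × (30.3² − 14.8²) = 549.0 cm^2
t_ext = A_cap·L/Q = 2.187 s
t_ret = A_ann·L/Q = 1.665 s
t_cycle = t_ext + t_ret

t ≈ 3.85 s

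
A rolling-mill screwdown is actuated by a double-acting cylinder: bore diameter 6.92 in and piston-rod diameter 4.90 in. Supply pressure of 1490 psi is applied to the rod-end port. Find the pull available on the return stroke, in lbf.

Rod-side annular area A_ann = π/4 × (6.92² − 4.90²) = 18.75 in^2
On retraction the pressure acts on the annular area (bore minus rod).
F = P × A_ann

F ≈ 27900 lbf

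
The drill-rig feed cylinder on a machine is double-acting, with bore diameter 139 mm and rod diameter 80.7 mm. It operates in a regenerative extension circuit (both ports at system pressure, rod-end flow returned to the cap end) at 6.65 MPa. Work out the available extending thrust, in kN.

With equal pressure on both faces, forces on the annular region cancel; the net push is pressure × rod cross-section.
Rod cross-section A_rod = π/4 × (80.7 mm)² = 5115 mm^2
F = P × A_rod

F ≈ 34.0 kN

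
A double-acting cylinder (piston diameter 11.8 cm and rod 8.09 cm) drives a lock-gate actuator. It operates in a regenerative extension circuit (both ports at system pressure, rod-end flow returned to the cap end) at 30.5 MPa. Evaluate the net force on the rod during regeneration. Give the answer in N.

F ≈ 1.57e5 N

With equal pressure on both faces, forces on the annular region cancel; the net push is pressure × rod cross-section.
Rod cross-section A_rod = π/4 × (8.09 cm)² = 51.40 cm^2
F = P × A_rod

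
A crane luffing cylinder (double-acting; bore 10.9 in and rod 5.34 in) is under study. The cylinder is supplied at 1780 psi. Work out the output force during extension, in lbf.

F ≈ 1.66e5 lbf

Cap-side area A_cap = π/4 × (10.9 in)² = 93.31 in^2
F = P × A_cap = 1780 psi × A_cap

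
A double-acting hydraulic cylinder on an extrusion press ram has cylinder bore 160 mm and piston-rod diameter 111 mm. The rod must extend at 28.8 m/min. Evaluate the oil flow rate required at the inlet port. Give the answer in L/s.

Cap-side area A_cap = π/4 × (160 mm)² = 20110 mm^2
Q = A × v

Q ≈ 9.65 L/s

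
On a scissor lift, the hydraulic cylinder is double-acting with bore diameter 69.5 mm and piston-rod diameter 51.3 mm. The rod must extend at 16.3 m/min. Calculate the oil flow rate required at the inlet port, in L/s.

Cap-side area A_cap = π/4 × (69.5 mm)² = 3794 mm^2
Q = A × v

Q ≈ 1.03 L/s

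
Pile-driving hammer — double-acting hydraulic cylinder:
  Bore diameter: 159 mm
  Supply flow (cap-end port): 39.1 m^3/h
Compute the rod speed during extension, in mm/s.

v ≈ 547 mm/s

Cap-side area A_cap = π/4 × (159 mm)² = 19860 mm^2
v = Q / A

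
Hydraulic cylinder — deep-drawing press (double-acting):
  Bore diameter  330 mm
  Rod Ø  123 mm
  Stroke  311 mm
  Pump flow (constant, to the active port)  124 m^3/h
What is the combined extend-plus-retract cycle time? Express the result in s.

Cap-side area A_cap = π/4 × (330 mm)² = 85530 mm^2
Rod-side annular area A_ann = π/4 × (330² − 123²) = 73650 mm^2
t_ext = A_cap·L/Q = 0.7723 s
t_ret = A_ann·L/Q = 0.6650 s
t_cycle = t_ext + t_ret

t ≈ 1.44 s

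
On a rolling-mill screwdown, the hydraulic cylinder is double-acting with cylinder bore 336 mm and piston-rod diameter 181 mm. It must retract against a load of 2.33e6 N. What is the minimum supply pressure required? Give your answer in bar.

P ≈ 370 bar

Rod-side annular area A_ann = π/4 × (336² − 181²) = 62940 mm^2
Retraction: pressure acts on the annular area.
P = F / A = 2.33e6 N / A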